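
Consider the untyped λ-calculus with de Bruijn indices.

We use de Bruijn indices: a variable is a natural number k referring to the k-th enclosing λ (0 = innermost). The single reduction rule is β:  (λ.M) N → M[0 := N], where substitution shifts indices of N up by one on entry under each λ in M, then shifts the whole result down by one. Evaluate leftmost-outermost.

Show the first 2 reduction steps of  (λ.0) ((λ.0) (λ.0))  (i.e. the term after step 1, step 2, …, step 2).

  start: (λ.0) ((λ.0) (λ.0))
  →1  (λ.0) (λ.0)
  →2  λ.0

Answer: after 2 steps: λ.0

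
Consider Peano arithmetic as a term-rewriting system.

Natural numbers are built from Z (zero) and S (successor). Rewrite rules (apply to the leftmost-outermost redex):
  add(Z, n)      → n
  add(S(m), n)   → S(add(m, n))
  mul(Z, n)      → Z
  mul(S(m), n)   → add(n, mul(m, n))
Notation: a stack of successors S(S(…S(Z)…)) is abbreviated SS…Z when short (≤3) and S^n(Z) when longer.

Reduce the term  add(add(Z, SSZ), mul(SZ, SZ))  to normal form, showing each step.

Answer: normal form = SSSZ  (in 8 steps)

Working:
  start: add(add(Z, SSZ), mul(SZ, SZ))
  [1] add(SSZ, mul(SZ, SZ))
  [2] S(add(SZ, mul(SZ, SZ)))
  [3] S(S(add(Z, mul(SZ, SZ))))
  [4] S(S(mul(SZ, SZ)))
  [5] S(S(add(SZ, mul(Z, SZ))))
  [6] S(S(S(add(Z, mul(Z, SZ)))))
  [7] S(S(S(mul(Z, SZ))))
  [8] SSSZ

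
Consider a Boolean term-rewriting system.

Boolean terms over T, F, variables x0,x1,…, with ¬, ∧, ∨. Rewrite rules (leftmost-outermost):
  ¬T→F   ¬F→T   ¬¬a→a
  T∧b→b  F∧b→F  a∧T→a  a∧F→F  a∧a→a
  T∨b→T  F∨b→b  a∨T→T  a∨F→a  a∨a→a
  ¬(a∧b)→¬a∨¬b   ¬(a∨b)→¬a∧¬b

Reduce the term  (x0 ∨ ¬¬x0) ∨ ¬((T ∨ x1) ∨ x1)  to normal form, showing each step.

  start: (x0 ∨ ¬¬x0) ∨ ¬((T ∨ x1) ∨ x1)
  [1] (x0 ∨ x0) ∨ ¬((T ∨ x1) ∨ x1)
  [2] x0 ∨ ¬((T ∨ x1) ∨ x1)
  [3] x0 ∨ (¬(T ∨ x1) ∧ ¬x1)
  [4] x0 ∨ ((¬T ∧ ¬x1) ∧ ¬x1)
  [5] x0 ∨ ((F ∧ ¬x1) ∧ ¬x1)
  [6] x0 ∨ (F ∧ ¬x1)
  [7] x0 ∨ F
  [8] x0

Answer: normal form = x0  (in 8 steps)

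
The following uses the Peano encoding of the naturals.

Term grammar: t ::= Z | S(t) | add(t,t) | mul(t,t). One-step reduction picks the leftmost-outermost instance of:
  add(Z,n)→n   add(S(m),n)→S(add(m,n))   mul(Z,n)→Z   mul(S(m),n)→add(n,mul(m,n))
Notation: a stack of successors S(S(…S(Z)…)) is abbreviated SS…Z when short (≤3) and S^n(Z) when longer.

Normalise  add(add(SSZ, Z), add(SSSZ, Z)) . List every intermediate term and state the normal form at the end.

Answer: normal form = S^5(Z)  (in 10 steps)

Derivation:
  start: add(add(SSZ, Z), add(SSSZ, Z))
  step 1: add(S(add(SZ, Z)), add(SSSZ, Z))
  step 2: S(add(add(SZ, Z), add(SSSZ, Z)))
  step 3: S(add(S(add(Z, Z)), add(SSSZ, Z)))
  step 4: S(S(add(add(Z, Z), add(SSSZ, Z))))
  step 5: S(S(add(Z, add(SSSZ, Z))))
  step 6: S(S(add(SSSZ, Z)))
  step 7: S(S(S(add(SSZ, Z))))
  step 8: S(S(S(S(add(SZ, Z)))))
  step 9: S(S(S(S(S(add(Z, Z))))))
  step 10: S^5(Z)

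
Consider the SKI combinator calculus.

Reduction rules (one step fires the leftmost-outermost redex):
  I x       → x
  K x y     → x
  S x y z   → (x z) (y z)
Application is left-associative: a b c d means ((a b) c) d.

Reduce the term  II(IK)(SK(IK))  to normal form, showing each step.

Answer: normal form = K(SKK)  (in 4 steps)

Derivation:
  start: II(IK)(SK(IK))
  [1] I(IK)(SK(IK))
  [2] IK(SK(IK))
  [3] K(SK(IK))
  [4] K(SKK)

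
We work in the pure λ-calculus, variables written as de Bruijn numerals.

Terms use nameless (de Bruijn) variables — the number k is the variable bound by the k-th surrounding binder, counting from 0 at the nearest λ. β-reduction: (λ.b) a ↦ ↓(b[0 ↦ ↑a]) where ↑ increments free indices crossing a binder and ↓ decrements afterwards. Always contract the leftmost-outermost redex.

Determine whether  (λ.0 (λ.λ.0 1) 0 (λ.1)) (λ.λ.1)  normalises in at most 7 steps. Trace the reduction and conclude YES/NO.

  start: (λ.0 (λ.λ.0 1) 0 (λ.1)) (λ.λ.1)
  step 1: (λ.λ.1) (λ.λ.0 1) (λ.λ.1) (λ.λ.λ.1)
  step 2: (λ.λ.λ.0 1) (λ.λ.1) (λ.λ.λ.1)
  step 3: (λ.λ.0 1) (λ.λ.λ.1)
  step 4: λ.0 (λ.λ.λ.1)

Answer: YES — reaches normal form λ.0 (λ.λ.λ.1) in 4 ≤ 7 steps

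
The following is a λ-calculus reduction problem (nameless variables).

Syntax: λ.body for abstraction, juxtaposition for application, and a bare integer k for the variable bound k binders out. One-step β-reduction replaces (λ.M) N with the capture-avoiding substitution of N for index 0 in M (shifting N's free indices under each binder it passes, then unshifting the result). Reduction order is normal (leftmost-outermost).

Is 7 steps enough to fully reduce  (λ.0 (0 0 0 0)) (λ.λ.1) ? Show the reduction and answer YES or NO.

  start: (λ.0 (0 0 0 0)) (λ.λ.1)
  step 1: (λ.λ.1) ((λ.λ.1) (λ.λ.1) (λ.λ.1) (λ.λ.1))
  step 2: λ.(λ.λ.1) (λ.λ.1) (λ.λ.1) (λ.λ.1)
  step 3: λ.(λ.λ.λ.1) (λ.λ.1) (λ.λ.1)
  step 4: λ.(λ.λ.1) (λ.λ.1)
  step 5: λ.λ.λ.λ.1

Answer: YES — reaches normal form λ.λ.λ.λ.1 in 5 ≤ 7 steps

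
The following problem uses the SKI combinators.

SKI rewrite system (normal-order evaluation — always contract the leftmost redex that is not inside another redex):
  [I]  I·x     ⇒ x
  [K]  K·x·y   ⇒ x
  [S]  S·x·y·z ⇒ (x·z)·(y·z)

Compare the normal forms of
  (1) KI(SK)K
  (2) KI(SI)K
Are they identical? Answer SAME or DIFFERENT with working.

Answer: SAME — A ⇓ K, B ⇓ K

Working:
Term A:
  start: KI(SK)K
  →1  IK
  →2  K

Term B:
  start: KI(SI)K
  →1  IK
  →2  K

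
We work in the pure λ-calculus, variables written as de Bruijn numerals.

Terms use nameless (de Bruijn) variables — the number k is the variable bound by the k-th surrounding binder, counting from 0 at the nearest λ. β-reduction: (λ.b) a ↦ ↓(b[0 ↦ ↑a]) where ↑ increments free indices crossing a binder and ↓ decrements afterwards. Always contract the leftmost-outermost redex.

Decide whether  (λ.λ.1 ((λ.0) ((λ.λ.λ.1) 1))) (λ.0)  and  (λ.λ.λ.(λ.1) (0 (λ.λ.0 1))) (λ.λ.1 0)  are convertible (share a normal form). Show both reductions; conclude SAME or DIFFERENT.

Answer: DIFFERENT — A ⇓ λ.λ.λ.1, B ⇓ λ.λ.0

Reduction:
Term A:
  start: (λ.λ.1 ((λ.0) ((λ.λ.λ.1) 1))) (λ.0)
  [1] λ.(λ.0) ((λ.0) ((λ.λ.λ.1) (λ.0)))
  [2] λ.(λ.0) ((λ.λ.λ.1) (λ.0))
  [3] λ.(λ.λ.λ.1) (λ.0)
  [4] λ.λ.λ.1

Term B:
  start: (λ.λ.λ.(λ.1) (0 (λ.λ.0 1))) (λ.λ.1 0)
  [1] λ.λ.(λ.1) (0 (λ.λ.0 1))
  [2] λ.λ.0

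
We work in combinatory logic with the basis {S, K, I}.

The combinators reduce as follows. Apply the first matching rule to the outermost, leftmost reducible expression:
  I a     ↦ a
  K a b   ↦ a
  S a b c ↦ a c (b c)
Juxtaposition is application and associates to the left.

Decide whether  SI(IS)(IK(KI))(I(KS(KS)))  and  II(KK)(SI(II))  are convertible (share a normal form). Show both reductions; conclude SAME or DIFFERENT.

Term A:
  start: SI(IS)(IK(KI))(I(KS(KS)))
  step 1: I(IK(KI))(IS(IK(KI)))(I(KS(KS)))
  step 2: IK(KI)(IS(IK(KI)))(I(KS(KS)))
  step 3: K(KI)(IS(IK(KI)))(I(KS(KS)))
  step 4: KI(I(KS(KS)))
  step 5: I

Term B:
  start: II(KK)(SI(II))
  step 1: I(KK)(SI(II))
  step 2: KK(SI(II))
  step 3: K

Answer: DIFFERENT — A ⇓ I, B ⇓ K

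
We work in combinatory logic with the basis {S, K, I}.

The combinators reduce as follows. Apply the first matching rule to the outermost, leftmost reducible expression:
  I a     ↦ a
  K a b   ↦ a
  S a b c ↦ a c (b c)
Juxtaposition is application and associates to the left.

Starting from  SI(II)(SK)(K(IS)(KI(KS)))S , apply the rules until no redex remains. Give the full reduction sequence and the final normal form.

Answer: normal form = SS  (in 6 steps)

Reduction:
  start: SI(II)(SK)(K(IS)(KI(KS)))S
  →1  I(SK)(II(SK))(K(IS)(KI(KS)))S
  →2  SK(II(SK))(K(IS)(KI(KS)))S
  →3  K(K(IS)(KI(KS)))(II(SK)(K(IS)(KI(KS))))S
  →4  K(IS)(KI(KS))S
  →5  ISS
  →6  SS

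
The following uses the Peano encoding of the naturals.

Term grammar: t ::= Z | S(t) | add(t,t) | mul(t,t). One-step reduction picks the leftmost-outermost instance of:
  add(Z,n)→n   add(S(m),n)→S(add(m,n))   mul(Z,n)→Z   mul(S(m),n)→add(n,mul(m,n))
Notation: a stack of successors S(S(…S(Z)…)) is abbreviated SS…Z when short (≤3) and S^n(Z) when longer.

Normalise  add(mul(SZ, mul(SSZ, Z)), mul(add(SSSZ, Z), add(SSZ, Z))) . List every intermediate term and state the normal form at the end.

  start: add(mul(SZ, mul(SSZ, Z)), mul(add(SSSZ, Z), add(SSZ, Z)))
  [1] add(add(mul(SSZ, Z), mul(Z, mul(SSZ, Z))), mul(add(SSSZ, Z), add(SSZ, Z)))
  [2] add(add(add(Z, mul(SZ, Z)), mul(Z, mul(SSZ, Z))), mul(add(SSSZ, Z), add(SSZ, Z)))
  [3] add(add(mul(SZ, Z), mul(Z, mul(SSZ, Z))), mul(add(SSSZ, Z), add(SSZ, Z)))
  [4] add(add(add(Z, mul(Z, Z)), mul(Z, mul(SSZ, Z))), mul(add(SSSZ, Z), add(SSZ, Z)))
  [5] add(add(mul(Z, Z), mul(Z, mul(SSZ, Z))), mul(add(SSSZ, Z), add(SSZ, Z)))
  [6] add(add(Z, mul(Z, mul(SSZ, Z))), mul(add(SSSZ, Z), add(SSZ, Z)))
  [7] add(mul(Z, mul(SSZ, Z)), mul(add(SSSZ, Z), add(SSZ, Z)))
  [8] add(Z, mul(add(SSSZ, Z), add(SSZ, Z)))
  [9] mul(add(SSSZ, Z), add(SSZ, Z))
  [10] mul(S(add(SSZ, Z)), add(SSZ, Z))
  [11] add(add(SSZ, Z), mul(add(SSZ, Z), add(SSZ, Z)))
  [12] add(S(add(SZ, Z)), mul(add(SSZ, Z), add(SSZ, Z)))
  [13] S(add(add(SZ, Z), mul(add(SSZ, Z), add(SSZ, Z))))
  [14] S(add(S(add(Z, Z)), mul(add(SSZ, Z), add(SSZ, Z))))
  [15] S(S(add(add(Z, Z), mul(add(SSZ, Z), add(SSZ, Z)))))
  [16] S(S(add(Z, mul(add(SSZ, Z), add(SSZ, Z)))))
  [17] S(S(mul(add(SSZ, Z), add(SSZ, Z))))
  [18] S(S(mul(S(add(SZ, Z)), add(SSZ, Z))))
  [19] S(S(add(add(SSZ, Z), mul(add(SZ, Z), add(SSZ, Z)))))
  [20] S(S(add(S(add(SZ, Z)), mul(add(SZ, Z), add(SSZ, Z)))))
  [21] S(S(S(add(add(SZ, Z), mul(add(SZ, Z), add(SSZ, Z))))))
  [22] S(S(S(add(S(add(Z, Z)), mul(add(SZ, Z), add(SSZ, Z))))))
  [23] S(S(S(S(add(add(Z, Z), mul(add(SZ, Z), add(SSZ, Z)))))))
  [24] S(S(S(S(add(Z, mul(add(SZ, Z), add(SSZ, Z)))))))
  [25] S(S(S(S(mul(add(SZ, Z), add(SSZ, Z))))))
  [26] S(S(S(S(mul(S(add(Z, Z)), add(SSZ, Z))))))
  [27] S(S(S(S(add(add(SSZ, Z), mul(add(Z, Z), add(SSZ, Z)))))))
  [28] S(S(S(S(add(S(add(SZ, Z)), mul(add(Z, Z), add(SSZ, Z)))))))
  [29] S(S(S(S(S(add(add(SZ, Z), mul(add(Z, Z), add(SSZ, Z))))))))
  [30] S(S(S(S(S(add(S(add(Z, Z)), mul(add(Z, Z), add(SSZ, Z))))))))
  [31] S(S(S(S(S(S(add(add(Z, Z), mul(add(Z, Z), add(SSZ, Z)))))))))
  [32] S(S(S(S(S(S(add(Z, mul(add(Z, Z), add(SSZ, Z)))))))))
  [33] S(S(S(S(S(S(mul(add(Z, Z), add(SSZ, Z))))))))
  [34] S(S(S(S(S(S(mul(Z, add(SSZ, Z))))))))
  [35] S^6(Z)

Answer: normal form = S^6(Z)  (in 35 steps)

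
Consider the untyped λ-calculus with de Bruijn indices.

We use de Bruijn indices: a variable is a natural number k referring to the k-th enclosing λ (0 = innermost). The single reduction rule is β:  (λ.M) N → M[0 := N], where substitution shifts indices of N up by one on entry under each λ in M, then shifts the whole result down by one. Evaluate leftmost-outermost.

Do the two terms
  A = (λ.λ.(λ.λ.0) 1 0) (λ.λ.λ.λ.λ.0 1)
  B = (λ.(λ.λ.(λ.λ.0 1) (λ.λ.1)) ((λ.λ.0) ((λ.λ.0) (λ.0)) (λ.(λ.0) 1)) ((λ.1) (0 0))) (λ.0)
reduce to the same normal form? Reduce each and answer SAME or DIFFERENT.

Term A:
  start: (λ.λ.(λ.λ.0) 1 0) (λ.λ.λ.λ.λ.0 1)
  →1  λ.(λ.λ.0) (λ.λ.λ.λ.λ.0 1) 0
  →2  λ.(λ.0) 0
  →3  λ.0

Term B:
  start: (λ.(λ.λ.(λ.λ.0 1) (λ.λ.1)) ((λ.λ.0) ((λ.λ.0) (λ.0)) (λ.(λ.0) 1)) ((λ.1) (0 0))) (λ.0)
  →1  (λ.λ.(λ.λ.0 1) (λ.λ.1)) ((λ.λ.0) ((λ.λ.0) (λ.0)) (λ.(λ.0) (λ.0))) ((λ.λ.0) ((λ.0) (λ.0)))
  →2  (λ.(λ.λ.0 1) (λ.λ.1)) ((λ.λ.0) ((λ.0) (λ.0)))
  →3  (λ.λ.0 1) (λ.λ.1)
  →4  λ.0 (λ.λ.1)

Answer: DIFFERENT — A ⇓ λ.0, B ⇓ λ.0 (λ.λ.1)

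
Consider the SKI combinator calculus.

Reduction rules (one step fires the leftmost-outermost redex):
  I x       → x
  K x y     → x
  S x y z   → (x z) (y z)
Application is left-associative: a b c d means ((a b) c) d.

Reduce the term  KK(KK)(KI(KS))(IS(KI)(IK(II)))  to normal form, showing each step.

  start: KK(KK)(KI(KS))(IS(KI)(IK(II)))
  step 1: K(KI(KS))(IS(KI)(IK(II)))
  step 2: KI(KS)
  step 3: I

Answer: normal form = I  (in 3 steps)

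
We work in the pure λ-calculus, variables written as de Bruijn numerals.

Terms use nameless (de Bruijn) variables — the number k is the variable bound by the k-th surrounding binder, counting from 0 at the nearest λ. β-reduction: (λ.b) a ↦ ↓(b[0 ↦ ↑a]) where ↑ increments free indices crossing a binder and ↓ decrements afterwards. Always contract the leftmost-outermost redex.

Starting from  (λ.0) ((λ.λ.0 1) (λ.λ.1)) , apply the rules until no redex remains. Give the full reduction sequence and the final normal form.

  start: (λ.0) ((λ.λ.0 1) (λ.λ.1))
  →1  (λ.λ.0 1) (λ.λ.1)
  →2  λ.0 (λ.λ.1)

Answer: normal form = λ.0 (λ.λ.1)  (in 2 steps)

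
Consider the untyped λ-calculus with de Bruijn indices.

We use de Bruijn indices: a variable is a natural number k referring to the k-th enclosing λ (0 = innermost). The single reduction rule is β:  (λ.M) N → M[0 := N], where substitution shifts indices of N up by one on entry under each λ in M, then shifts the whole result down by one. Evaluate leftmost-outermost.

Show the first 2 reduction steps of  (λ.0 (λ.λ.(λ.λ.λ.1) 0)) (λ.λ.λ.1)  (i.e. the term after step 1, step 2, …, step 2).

  start: (λ.0 (λ.λ.(λ.λ.λ.1) 0)) (λ.λ.λ.1)
  →1  (λ.λ.λ.1) (λ.λ.(λ.λ.λ.1) 0)
  →2  λ.λ.1

Answer: after 2 steps: λ.λ.1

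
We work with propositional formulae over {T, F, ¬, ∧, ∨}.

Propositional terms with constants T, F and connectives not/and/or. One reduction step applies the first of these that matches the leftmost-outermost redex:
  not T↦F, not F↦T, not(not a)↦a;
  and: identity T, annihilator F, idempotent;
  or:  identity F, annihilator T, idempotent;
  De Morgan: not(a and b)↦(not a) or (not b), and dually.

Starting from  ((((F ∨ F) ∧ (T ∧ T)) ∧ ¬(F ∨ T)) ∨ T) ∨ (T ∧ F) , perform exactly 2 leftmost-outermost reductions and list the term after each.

Answer: after 2 steps: T

Reduction:
  start: ((((F ∨ F) ∧ (T ∧ T)) ∧ ¬(F ∨ T)) ∨ T) ∨ (T ∧ F)
  →1  T ∨ (T ∧ F)
  →2  T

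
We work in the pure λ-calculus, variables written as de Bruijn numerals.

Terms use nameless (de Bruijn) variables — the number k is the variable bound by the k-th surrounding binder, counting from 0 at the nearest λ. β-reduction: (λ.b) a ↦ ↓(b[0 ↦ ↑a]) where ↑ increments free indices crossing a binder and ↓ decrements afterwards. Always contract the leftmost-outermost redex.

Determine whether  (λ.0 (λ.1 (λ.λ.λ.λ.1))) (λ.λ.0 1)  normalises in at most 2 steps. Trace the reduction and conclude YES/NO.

Answer: NO — after 2 steps the term is λ.0 (λ.(λ.λ.0 1) (λ.λ.λ.λ.1)), not yet normal

Derivation:
  start: (λ.0 (λ.1 (λ.λ.λ.λ.1))) (λ.λ.0 1)
  step 1: (λ.λ.0 1) (λ.(λ.λ.0 1) (λ.λ.λ.λ.1))
  step 2: λ.0 (λ.(λ.λ.0 1) (λ.λ.λ.λ.1))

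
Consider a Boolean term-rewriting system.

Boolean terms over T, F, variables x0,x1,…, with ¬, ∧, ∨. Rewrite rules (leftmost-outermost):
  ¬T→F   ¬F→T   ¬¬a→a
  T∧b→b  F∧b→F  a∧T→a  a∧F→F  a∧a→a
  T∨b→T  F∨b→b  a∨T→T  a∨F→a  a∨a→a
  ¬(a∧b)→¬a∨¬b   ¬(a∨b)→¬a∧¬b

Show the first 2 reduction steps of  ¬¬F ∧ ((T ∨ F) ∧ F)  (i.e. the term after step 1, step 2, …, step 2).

Answer: after 2 steps: F

Working:
  start: ¬¬F ∧ ((T ∨ F) ∧ F)
  step 1: F ∧ ((T ∨ F) ∧ F)
  step 2: F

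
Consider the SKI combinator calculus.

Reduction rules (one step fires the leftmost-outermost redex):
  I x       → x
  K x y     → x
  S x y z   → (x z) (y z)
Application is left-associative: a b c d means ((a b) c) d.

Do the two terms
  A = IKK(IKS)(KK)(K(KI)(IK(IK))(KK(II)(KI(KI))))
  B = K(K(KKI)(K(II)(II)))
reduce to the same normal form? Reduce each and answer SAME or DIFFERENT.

Answer: SAME — A ⇓ KK, B ⇓ KK

Derivation:
Term A:
  start: IKK(IKS)(KK)(K(KI)(IK(IK))(KK(II)(KI(KI))))
  step 1: KK(IKS)(KK)(K(KI)(IK(IK))(KK(II)(KI(KI))))
  step 2: K(KK)(K(KI)(IK(IK))(KK(II)(KI(KI))))
  step 3: KK

Term B:
  start: K(K(KKI)(K(II)(II)))
  step 1: K(KKI)
  step 2: KK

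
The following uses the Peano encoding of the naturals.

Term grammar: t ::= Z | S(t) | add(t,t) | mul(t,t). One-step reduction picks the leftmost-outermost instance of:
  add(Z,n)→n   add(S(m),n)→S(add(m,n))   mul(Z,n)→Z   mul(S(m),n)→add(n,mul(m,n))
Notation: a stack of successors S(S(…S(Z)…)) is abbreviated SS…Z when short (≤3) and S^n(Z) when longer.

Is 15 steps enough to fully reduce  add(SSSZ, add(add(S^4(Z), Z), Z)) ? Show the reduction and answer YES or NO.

  start: add(SSSZ, add(add(S^4(Z), Z), Z))
  [1] S(add(SSZ, add(add(S^4(Z), Z), Z)))
  [2] S(S(add(SZ, add(add(S^4(Z), Z), Z))))
  [3] S(S(S(add(Z, add(add(S^4(Z), Z), Z)))))
  [4] S(S(S(add(add(S^4(Z), Z), Z))))
  [5] S(S(S(add(S(add(SSSZ, Z)), Z))))
  [6] S(S(S(S(add(add(SSSZ, Z), Z)))))
  [7] S(S(S(S(add(S(add(SSZ, Z)), Z)))))
  [8] S(S(S(S(S(add(add(SSZ, Z), Z))))))
  [9] S(S(S(S(S(add(S(add(SZ, Z)), Z))))))
  [10] S(S(S(S(S(S(add(add(SZ, Z), Z)))))))
  [11] S(S(S(S(S(S(add(S(add(Z, Z)), Z)))))))
  [12] S(S(S(S(S(S(S(add(add(Z, Z), Z))))))))
  [13] S(S(S(S(S(S(S(add(Z, Z))))))))
  [14] S^7(Z)

Answer: YES — reaches normal form S^7(Z) in 14 ≤ 15 steps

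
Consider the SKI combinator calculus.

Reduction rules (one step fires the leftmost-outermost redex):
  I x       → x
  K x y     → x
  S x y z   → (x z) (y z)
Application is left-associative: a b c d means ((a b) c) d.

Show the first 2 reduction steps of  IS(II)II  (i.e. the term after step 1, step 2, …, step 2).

  start: IS(II)II
  →1  S(II)II
  →2  III(II)

Answer: after 2 steps: III(II)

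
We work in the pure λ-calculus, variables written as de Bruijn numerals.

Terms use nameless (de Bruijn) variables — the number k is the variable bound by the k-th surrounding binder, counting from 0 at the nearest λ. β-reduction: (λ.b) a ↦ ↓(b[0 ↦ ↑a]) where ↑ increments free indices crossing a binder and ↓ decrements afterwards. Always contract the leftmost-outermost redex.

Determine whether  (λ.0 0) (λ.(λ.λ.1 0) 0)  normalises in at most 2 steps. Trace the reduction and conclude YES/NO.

Answer: NO — after 2 steps the term is (λ.λ.1 0) (λ.(λ.λ.1 0) 0), not yet normal

Reduction:
  start: (λ.0 0) (λ.(λ.λ.1 0) 0)
  step 1: (λ.(λ.λ.1 0) 0) (λ.(λ.λ.1 0) 0)
  step 2: (λ.λ.1 0) (λ.(λ.λ.1 0) 0)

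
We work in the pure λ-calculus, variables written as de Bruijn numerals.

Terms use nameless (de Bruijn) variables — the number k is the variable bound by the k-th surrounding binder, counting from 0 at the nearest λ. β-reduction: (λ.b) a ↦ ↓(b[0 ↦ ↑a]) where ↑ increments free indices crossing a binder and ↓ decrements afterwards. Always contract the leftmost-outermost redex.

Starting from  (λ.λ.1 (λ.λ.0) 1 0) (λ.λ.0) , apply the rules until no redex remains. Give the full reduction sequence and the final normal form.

  start: (λ.λ.1 (λ.λ.0) 1 0) (λ.λ.0)
  [1] λ.(λ.λ.0) (λ.λ.0) (λ.λ.0) 0
  [2] λ.(λ.0) (λ.λ.0) 0
  [3] λ.(λ.λ.0) 0
  [4] λ.λ.0

Answer: normal form = λ.λ.0  (in 4 steps)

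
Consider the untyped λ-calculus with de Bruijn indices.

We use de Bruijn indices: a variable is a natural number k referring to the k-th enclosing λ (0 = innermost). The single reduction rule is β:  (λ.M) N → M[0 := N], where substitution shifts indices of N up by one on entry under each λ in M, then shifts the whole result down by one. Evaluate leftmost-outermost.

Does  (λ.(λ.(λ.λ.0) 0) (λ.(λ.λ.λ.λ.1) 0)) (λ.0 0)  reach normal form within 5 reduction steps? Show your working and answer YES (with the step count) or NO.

  start: (λ.(λ.(λ.λ.0) 0) (λ.(λ.λ.λ.λ.1) 0)) (λ.0 0)
  step 1: (λ.(λ.λ.0) 0) (λ.(λ.λ.λ.λ.1) 0)
  step 2: (λ.λ.0) (λ.(λ.λ.λ.λ.1) 0)
  step 3: λ.0

Answer: YES — reaches normal form λ.0 in 3 ≤ 5 steps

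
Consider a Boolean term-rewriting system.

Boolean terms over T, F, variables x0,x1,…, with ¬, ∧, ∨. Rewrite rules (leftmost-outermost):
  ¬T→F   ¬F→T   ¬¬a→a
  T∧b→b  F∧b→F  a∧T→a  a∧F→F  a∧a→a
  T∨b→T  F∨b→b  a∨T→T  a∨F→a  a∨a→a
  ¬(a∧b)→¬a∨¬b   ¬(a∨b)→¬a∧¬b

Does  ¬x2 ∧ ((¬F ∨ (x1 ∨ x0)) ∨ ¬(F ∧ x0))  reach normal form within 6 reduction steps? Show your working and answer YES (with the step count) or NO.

  start: ¬x2 ∧ ((¬F ∨ (x1 ∨ x0)) ∨ ¬(F ∧ x0))
  step 1: ¬x2 ∧ ((T ∨ (x1 ∨ x0)) ∨ ¬(F ∧ x0))
  step 2: ¬x2 ∧ (T ∨ ¬(F ∧ x0))
  step 3: ¬x2 ∧ T
  step 4: ¬x2

Answer: YES — reaches normal form ¬x2 in 4 ≤ 6 steps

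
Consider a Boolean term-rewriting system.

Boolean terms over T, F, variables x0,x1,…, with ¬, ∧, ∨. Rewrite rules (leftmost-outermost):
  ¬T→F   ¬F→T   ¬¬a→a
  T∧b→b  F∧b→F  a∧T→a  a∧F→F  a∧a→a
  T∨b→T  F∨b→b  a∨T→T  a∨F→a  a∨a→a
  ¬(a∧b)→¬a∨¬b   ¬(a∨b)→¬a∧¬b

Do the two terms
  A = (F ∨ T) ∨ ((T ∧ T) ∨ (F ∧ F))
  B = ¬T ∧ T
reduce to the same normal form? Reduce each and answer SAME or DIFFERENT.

Term A:
  start: (F ∨ T) ∨ ((T ∧ T) ∨ (F ∧ F))
  [1] T ∨ ((T ∧ T) ∨ (F ∧ F))
  [2] T

Term B:
  start: ¬T ∧ T
  [1] ¬T
  [2] F

Answer: DIFFERENT — A ⇓ T, B ⇓ F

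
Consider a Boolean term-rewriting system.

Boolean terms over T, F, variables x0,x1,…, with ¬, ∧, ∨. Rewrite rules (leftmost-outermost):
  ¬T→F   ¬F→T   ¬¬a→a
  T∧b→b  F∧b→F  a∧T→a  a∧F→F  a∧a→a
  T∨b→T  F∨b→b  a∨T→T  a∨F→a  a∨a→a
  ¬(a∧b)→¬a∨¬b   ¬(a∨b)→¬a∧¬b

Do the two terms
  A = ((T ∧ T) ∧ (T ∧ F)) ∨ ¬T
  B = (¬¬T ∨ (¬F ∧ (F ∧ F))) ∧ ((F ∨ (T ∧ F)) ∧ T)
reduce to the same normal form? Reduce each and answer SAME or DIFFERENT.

Term A:
  start: ((T ∧ T) ∧ (T ∧ F)) ∨ ¬T
  →1  (T ∧ (T ∧ F)) ∨ ¬T
  →2  (T ∧ F) ∨ ¬T
  →3  F ∨ ¬T
  →4  ¬T
  →5  F

Term B:
  start: (¬¬T ∨ (¬F ∧ (F ∧ F))) ∧ ((F ∨ (T ∧ F)) ∧ T)
  →1  (T ∨ (¬F ∧ (F ∧ F))) ∧ ((F ∨ (T ∧ F)) ∧ T)
  →2  T ∧ ((F ∨ (T ∧ F)) ∧ T)
  →3  (F ∨ (T ∧ F)) ∧ T
  →4  F ∨ (T ∧ F)
  →5  T ∧ F
  →6  F

Answer: SAME — A ⇓ F, B ⇓ F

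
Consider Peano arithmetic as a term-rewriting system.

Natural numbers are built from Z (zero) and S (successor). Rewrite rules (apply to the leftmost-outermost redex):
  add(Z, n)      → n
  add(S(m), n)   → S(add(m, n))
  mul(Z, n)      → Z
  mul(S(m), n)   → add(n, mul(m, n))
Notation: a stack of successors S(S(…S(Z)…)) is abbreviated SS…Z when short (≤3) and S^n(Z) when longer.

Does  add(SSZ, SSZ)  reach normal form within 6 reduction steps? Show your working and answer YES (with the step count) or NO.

  start: add(SSZ, SSZ)
  →1  S(add(SZ, SSZ))
  →2  S(S(add(Z, SSZ)))
  →3  S^4(Z)

Answer: YES — reaches normal form S^4(Z) in 3 ≤ 6 steps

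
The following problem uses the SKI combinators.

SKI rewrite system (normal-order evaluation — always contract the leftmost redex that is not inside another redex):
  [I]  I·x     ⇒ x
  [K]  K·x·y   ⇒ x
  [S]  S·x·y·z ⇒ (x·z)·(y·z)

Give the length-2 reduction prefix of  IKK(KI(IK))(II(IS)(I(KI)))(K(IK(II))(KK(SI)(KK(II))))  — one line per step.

  start: IKK(KI(IK))(II(IS)(I(KI)))(K(IK(II))(KK(SI)(KK(II))))
  step 1: KK(KI(IK))(II(IS)(I(KI)))(K(IK(II))(KK(SI)(KK(II))))
  step 2: K(II(IS)(I(KI)))(K(IK(II))(KK(SI)(KK(II))))

Answer: after 2 steps: K(II(IS)(I(KI)))(K(IK(II))(KK(SI)(KK(II))))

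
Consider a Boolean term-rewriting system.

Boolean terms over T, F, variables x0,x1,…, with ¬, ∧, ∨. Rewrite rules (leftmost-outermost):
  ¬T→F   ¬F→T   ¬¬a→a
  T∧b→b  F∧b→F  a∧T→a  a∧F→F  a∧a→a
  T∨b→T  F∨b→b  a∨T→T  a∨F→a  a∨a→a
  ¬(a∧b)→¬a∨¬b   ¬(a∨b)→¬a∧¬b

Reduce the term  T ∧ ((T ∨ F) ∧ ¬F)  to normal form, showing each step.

  start: T ∧ ((T ∨ F) ∧ ¬F)
  step 1: (T ∨ F) ∧ ¬F
  step 2: T ∧ ¬F
  step 3: ¬F
  step 4: T

Answer: normal form = T  (in 4 steps)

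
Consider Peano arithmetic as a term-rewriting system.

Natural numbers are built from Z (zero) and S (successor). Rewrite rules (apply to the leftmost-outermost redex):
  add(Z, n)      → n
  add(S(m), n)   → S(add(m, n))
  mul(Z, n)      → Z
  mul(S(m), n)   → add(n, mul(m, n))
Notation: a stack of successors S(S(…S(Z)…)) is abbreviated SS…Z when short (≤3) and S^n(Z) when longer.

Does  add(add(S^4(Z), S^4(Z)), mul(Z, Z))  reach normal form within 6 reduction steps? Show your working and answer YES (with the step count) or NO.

  start: add(add(S^4(Z), S^4(Z)), mul(Z, Z))
  →1  add(S(add(SSSZ, S^4(Z))), mul(Z, Z))
  →2  S(add(add(SSSZ, S^4(Z)), mul(Z, Z)))
  →3  S(add(S(add(SSZ, S^4(Z))), mul(Z, Z)))
  →4  S(S(add(add(SSZ, S^4(Z)), mul(Z, Z))))
  →5  S(S(add(S(add(SZ, S^4(Z))), mul(Z, Z))))
  →6  S(S(S(add(add(SZ, S^4(Z)), mul(Z, Z)))))

Answer: NO — after 6 steps the term is S(S(S(add(add(SZ, S^4(Z)), mul(Z, Z))))), not yet normal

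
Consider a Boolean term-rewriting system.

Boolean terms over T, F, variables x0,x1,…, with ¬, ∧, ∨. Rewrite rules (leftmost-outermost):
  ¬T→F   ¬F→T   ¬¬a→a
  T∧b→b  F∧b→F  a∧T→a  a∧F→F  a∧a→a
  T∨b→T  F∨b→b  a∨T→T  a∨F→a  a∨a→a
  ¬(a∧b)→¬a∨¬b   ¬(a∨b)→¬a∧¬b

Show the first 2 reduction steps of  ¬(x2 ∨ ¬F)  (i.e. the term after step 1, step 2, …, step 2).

Answer: after 2 steps: ¬x2 ∧ F

Reduction:
  start: ¬(x2 ∨ ¬F)
  step 1: ¬x2 ∧ ¬¬F
  step 2: ¬x2 ∧ F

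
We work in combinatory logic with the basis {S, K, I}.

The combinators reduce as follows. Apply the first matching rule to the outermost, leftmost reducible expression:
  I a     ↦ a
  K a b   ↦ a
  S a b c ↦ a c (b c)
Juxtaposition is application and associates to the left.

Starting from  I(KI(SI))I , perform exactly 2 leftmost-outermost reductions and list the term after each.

Answer: after 2 steps: II

Derivation:
  start: I(KI(SI))I
  step 1: KI(SI)I
  step 2: II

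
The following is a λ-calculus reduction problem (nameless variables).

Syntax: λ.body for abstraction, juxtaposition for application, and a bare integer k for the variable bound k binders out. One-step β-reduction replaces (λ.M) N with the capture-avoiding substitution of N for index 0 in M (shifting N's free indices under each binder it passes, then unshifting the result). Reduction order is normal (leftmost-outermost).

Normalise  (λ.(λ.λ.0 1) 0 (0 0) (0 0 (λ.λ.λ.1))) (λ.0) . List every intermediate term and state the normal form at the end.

  start: (λ.(λ.λ.0 1) 0 (0 0) (0 0 (λ.λ.λ.1))) (λ.0)
  →1  (λ.λ.0 1) (λ.0) ((λ.0) (λ.0)) ((λ.0) (λ.0) (λ.λ.λ.1))
  →2  (λ.0 (λ.0)) ((λ.0) (λ.0)) ((λ.0) (λ.0) (λ.λ.λ.1))
  →3  (λ.0) (λ.0) (λ.0) ((λ.0) (λ.0) (λ.λ.λ.1))
  →4  (λ.0) (λ.0) ((λ.0) (λ.0) (λ.λ.λ.1))
  →5  (λ.0) ((λ.0) (λ.0) (λ.λ.λ.1))
  →6  (λ.0) (λ.0) (λ.λ.λ.1)
  →7  (λ.0) (λ.λ.λ.1)
  →8  λ.λ.λ.1

Answer: normal form = λ.λ.λ.1  (in 8 steps)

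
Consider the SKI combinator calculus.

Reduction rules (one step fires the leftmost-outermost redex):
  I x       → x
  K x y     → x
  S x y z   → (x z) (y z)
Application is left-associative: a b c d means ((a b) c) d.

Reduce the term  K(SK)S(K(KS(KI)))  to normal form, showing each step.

  start: K(SK)S(K(KS(KI)))
  step 1: SK(K(KS(KI)))
  step 2: SK(KS)

Answer: normal form = SK(KS)  (in 2 steps)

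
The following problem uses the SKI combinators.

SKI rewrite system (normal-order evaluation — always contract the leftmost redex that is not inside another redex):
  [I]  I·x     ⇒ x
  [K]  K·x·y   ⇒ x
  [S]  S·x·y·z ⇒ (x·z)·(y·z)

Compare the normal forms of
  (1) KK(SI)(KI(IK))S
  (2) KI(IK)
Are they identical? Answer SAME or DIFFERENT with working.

Answer: SAME — A ⇓ I, B ⇓ I

Derivation:
Term A:
  start: KK(SI)(KI(IK))S
  step 1: K(KI(IK))S
  step 2: KI(IK)
  step 3: I

Term B:
  start: KI(IK)
  step 1: I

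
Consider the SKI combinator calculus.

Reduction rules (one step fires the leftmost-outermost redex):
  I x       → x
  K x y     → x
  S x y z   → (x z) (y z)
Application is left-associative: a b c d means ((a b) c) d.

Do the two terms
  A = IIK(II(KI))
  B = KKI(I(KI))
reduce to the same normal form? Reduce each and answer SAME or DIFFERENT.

Answer: SAME — A ⇓ K(KI), B ⇓ K(KI)

Reduction:
Term A:
  start: IIK(II(KI))
  step 1: IK(II(KI))
  step 2: K(II(KI))
  step 3: K(I(KI))
  step 4: K(KI)

Term B:
  start: KKI(I(KI))
  step 1: K(I(KI))
  step 2: K(KI)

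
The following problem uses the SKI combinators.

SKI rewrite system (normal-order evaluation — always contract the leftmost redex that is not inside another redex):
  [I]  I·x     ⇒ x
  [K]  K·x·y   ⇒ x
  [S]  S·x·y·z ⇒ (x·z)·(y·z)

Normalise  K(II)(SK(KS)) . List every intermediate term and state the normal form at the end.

  start: K(II)(SK(KS))
  step 1: II
  step 2: I

Answer: normal form = I  (in 2 steps)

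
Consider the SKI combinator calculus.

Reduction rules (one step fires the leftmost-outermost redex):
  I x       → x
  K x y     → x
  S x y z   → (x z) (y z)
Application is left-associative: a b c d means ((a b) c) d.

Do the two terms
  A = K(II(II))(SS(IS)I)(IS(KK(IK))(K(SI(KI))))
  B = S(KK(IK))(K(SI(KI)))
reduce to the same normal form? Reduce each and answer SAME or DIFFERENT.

Answer: SAME — A ⇓ SK(K(SI(KI))), B ⇓ SK(K(SI(KI)))

Reduction:
Term A:
  start: K(II(II))(SS(IS)I)(IS(KK(IK))(K(SI(KI))))
  step 1: II(II)(IS(KK(IK))(K(SI(KI))))
  step 2: I(II)(IS(KK(IK))(K(SI(KI))))
  step 3: II(IS(KK(IK))(K(SI(KI))))
  step 4: I(IS(KK(IK))(K(SI(KI))))
  step 5: IS(KK(IK))(K(SI(KI)))
  step 6: S(KK(IK))(K(SI(KI)))
  step 7: SK(K(SI(KI)))

Term B:
  start: S(KK(IK))(K(SI(KI)))
  step 1: SK(K(SI(KI)))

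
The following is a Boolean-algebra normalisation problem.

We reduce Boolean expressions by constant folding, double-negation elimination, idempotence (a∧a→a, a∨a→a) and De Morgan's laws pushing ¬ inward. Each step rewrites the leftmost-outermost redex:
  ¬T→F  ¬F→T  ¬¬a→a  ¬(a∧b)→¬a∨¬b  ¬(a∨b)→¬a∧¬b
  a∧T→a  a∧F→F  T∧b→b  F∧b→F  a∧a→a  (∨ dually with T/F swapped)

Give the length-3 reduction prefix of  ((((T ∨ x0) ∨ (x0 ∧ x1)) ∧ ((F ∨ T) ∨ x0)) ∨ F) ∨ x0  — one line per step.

  start: ((((T ∨ x0) ∨ (x0 ∧ x1)) ∧ ((F ∨ T) ∨ x0)) ∨ F) ∨ x0
  →1  (((T ∨ x0) ∨ (x0 ∧ x1)) ∧ ((F ∨ T) ∨ x0)) ∨ x0
  →2  ((T ∨ (x0 ∧ x1)) ∧ ((F ∨ T) ∨ x0)) ∨ x0
  →3  (T ∧ ((F ∨ T) ∨ x0)) ∨ x0

Answer: after 3 steps: (T ∧ ((F ∨ T) ∨ x0)) ∨ x0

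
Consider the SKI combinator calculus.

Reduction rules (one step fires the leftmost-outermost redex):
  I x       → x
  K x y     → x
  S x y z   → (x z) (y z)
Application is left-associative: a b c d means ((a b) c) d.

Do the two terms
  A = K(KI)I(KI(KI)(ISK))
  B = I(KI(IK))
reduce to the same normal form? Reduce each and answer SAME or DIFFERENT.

Term A:
  start: K(KI)I(KI(KI)(ISK))
  step 1: KI(KI(KI)(ISK))
  step 2: I

Term B:
  start: I(KI(IK))
  step 1: KI(IK)
  step 2: I

Answer: SAME — A ⇓ I, B ⇓ I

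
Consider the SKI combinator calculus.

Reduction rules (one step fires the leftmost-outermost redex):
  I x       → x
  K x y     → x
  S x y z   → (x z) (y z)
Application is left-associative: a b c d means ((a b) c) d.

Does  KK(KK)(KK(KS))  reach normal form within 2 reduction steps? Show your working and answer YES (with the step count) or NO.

Answer: YES — reaches normal form KK in 2 ≤ 2 steps

Derivation:
  start: KK(KK)(KK(KS))
  step 1: K(KK(KS))
  step 2: KK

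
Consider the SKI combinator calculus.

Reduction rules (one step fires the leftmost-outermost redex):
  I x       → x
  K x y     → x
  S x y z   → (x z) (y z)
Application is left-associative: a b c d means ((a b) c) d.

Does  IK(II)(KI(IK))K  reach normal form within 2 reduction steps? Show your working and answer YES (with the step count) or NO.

  start: IK(II)(KI(IK))K
  step 1: K(II)(KI(IK))K
  step 2: IIK

Answer: NO — after 2 steps the term is IIK, not yet normal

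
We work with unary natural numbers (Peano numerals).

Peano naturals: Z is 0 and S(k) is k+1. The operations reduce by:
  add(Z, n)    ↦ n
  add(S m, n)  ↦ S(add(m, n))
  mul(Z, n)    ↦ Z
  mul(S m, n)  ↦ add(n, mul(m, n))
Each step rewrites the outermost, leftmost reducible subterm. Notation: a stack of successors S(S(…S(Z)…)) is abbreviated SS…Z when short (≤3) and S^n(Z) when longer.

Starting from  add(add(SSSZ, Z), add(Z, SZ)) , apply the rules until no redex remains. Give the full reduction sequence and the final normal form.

  start: add(add(SSSZ, Z), add(Z, SZ))
  step 1: add(S(add(SSZ, Z)), add(Z, SZ))
  step 2: S(add(add(SSZ, Z), add(Z, SZ)))
  step 3: S(add(S(add(SZ, Z)), add(Z, SZ)))
  step 4: S(S(add(add(SZ, Z), add(Z, SZ))))
  step 5: S(S(add(S(add(Z, Z)), add(Z, SZ))))
  step 6: S(S(S(add(add(Z, Z), add(Z, SZ)))))
  step 7: S(S(S(add(Z, add(Z, SZ)))))
  step 8: S(S(S(add(Z, SZ))))
  step 9: S^4(Z)

Answer: normal form = S^4(Z)  (in 9 steps)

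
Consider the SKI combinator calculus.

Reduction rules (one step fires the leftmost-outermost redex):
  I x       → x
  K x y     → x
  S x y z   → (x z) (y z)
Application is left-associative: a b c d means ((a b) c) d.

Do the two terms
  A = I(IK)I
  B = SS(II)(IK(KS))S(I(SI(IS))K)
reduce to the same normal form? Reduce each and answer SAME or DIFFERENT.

Answer: DIFFERENT — A ⇓ KI, B ⇓ S(K(SK))

Working:
Term A:
  start: I(IK)I
  [1] IKI
  [2] KI

Term B:
  start: SS(II)(IK(KS))S(I(SI(IS))K)
  [1] S(IK(KS))(II(IK(KS)))S(I(SI(IS))K)
  [2] IK(KS)S(II(IK(KS))S)(I(SI(IS))K)
  [3] K(KS)S(II(IK(KS))S)(I(SI(IS))K)
  [4] KS(II(IK(KS))S)(I(SI(IS))K)
  [5] S(I(SI(IS))K)
  [6] S(SI(IS)K)
  [7] S(IK(ISK))
  [8] S(K(ISK))
  [9] S(K(SK))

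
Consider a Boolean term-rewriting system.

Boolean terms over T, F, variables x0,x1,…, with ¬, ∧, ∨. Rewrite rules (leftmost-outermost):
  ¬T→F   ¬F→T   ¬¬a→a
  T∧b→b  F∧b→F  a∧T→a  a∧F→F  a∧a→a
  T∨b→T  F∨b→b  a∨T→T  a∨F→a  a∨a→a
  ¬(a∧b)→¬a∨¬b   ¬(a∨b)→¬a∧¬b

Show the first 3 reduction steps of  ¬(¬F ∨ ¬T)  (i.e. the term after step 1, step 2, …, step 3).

Answer: after 3 steps: F

Reduction:
  start: ¬(¬F ∨ ¬T)
  [1] ¬¬F ∧ ¬¬T
  [2] F ∧ ¬¬T
  [3] F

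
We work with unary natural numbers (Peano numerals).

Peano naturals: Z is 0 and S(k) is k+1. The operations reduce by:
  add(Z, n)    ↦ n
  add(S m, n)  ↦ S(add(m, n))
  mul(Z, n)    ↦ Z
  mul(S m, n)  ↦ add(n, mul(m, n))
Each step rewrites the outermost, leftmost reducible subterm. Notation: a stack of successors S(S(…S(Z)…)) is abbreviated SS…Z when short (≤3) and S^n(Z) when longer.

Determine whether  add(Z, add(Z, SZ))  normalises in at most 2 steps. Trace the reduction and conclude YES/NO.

  start: add(Z, add(Z, SZ))
  [1] add(Z, SZ)
  [2] SZ

Answer: YES — reaches normal form SZ in 2 ≤ 2 steps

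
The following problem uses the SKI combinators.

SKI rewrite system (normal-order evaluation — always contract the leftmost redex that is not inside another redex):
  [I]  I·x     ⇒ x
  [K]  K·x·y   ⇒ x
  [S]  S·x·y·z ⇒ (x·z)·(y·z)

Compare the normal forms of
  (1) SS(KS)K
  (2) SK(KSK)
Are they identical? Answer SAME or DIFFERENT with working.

Answer: SAME — A ⇓ SKS, B ⇓ SKS

Derivation:
Term A:
  start: SS(KS)K
  [1] SK(KSK)
  [2] SKS

Term B:
  start: SK(KSK)
  [1] SKS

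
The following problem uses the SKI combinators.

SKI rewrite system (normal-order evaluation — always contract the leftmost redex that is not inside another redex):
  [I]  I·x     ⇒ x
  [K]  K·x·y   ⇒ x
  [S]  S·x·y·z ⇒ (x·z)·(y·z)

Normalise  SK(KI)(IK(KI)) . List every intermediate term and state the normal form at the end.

Answer: normal form = K(KI)  (in 3 steps)

Reduction:
  start: SK(KI)(IK(KI))
  step 1: K(IK(KI))(KI(IK(KI)))
  step 2: IK(KI)
  step 3: K(KI)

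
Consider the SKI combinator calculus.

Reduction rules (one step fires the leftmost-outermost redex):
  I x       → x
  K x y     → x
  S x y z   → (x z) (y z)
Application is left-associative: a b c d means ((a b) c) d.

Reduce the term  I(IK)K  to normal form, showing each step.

Answer: normal form = KK  (in 2 steps)

Reduction:
  start: I(IK)K
  step 1: IKK
  step 2: KK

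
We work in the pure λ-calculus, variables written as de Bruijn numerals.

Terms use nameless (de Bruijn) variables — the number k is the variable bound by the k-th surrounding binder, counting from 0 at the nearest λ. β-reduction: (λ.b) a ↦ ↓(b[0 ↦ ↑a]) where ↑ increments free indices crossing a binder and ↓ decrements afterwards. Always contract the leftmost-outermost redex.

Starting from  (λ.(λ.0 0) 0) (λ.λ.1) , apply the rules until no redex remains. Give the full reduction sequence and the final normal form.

Answer: normal form = λ.λ.λ.1  (in 3 steps)

Reduction:
  start: (λ.(λ.0 0) 0) (λ.λ.1)
  [1] (λ.0 0) (λ.λ.1)
  [2] (λ.λ.1) (λ.λ.1)
  [3] λ.λ.λ.1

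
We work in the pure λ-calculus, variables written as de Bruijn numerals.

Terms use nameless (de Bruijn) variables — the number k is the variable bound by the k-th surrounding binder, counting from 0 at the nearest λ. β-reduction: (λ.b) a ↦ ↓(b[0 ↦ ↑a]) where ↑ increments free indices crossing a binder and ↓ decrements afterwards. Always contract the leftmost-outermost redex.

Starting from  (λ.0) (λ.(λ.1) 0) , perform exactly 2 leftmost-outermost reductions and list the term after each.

  start: (λ.0) (λ.(λ.1) 0)
  step 1: λ.(λ.1) 0
  step 2: λ.0

Answer: after 2 steps: λ.0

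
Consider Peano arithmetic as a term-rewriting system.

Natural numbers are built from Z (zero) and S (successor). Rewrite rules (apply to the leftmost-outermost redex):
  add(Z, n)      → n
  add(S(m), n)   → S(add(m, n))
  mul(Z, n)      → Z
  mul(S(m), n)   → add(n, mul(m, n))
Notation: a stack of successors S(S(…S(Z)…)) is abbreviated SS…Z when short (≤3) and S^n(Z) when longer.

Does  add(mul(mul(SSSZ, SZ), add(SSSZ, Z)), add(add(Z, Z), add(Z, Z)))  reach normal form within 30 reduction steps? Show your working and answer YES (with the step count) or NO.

  start: add(mul(mul(SSSZ, SZ), add(SSSZ, Z)), add(add(Z, Z), add(Z, Z)))
  step 1: add(mul(add(SZ, mul(SSZ, SZ)), add(SSSZ, Z)), add(add(Z, Z), add(Z, Z)))
  step 2: add(mul(S(add(Z, mul(SSZ, SZ))), add(SSSZ, Z)), add(add(Z, Z), add(Z, Z)))
  step 3: add(add(add(SSSZ, Z), mul(add(Z, mul(SSZ, SZ)), add(SSSZ, Z))), add(add(Z, Z), add(Z, Z)))
  step 4: add(add(S(add(SSZ, Z)), mul(add(Z, mul(SSZ, SZ)), add(SSSZ, Z))), add(add(Z, Z), add(Z, Z)))
  step 5: add(S(add(add(SSZ, Z), mul(add(Z, mul(SSZ, SZ)), add(SSSZ, Z)))), add(add(Z, Z), add(Z, Z)))
  step 6: S(add(add(add(SSZ, Z), mul(add(Z, mul(SSZ, SZ)), add(SSSZ, Z))), add(add(Z, Z), add(Z, Z))))
  step 7: S(add(add(S(add(SZ, Z)), mul(add(Z, mul(SSZ, SZ)), add(SSSZ, Z))), add(add(Z, Z), add(Z, Z))))
  step 8: S(add(S(add(add(SZ, Z), mul(add(Z, mul(SSZ, SZ)), add(SSSZ, Z)))), add(add(Z, Z), add(Z, Z))))
  step 9: S(S(add(add(add(SZ, Z), mul(add(Z, mul(SSZ, SZ)), add(SSSZ, Z))), add(add(Z, Z), add(Z, Z)))))
  step 10: S(S(add(add(S(add(Z, Z)), mul(add(Z, mul(SSZ, SZ)), add(SSSZ, Z))), add(add(Z, Z), add(Z, Z)))))
  step 11: S(S(add(S(add(add(Z, Z), mul(add(Z, mul(SSZ, SZ)), add(SSSZ, Z)))), add(add(Z, Z), add(Z, Z)))))
  step 12: S(S(S(add(add(add(Z, Z), mul(add(Z, mul(SSZ, SZ)), add(SSSZ, Z))), add(add(Z, Z), add(Z, Z))))))
  step 13: S(S(S(add(add(Z, mul(add(Z, mul(SSZ, SZ)), add(SSSZ, Z))), add(add(Z, Z), add(Z, Z))))))
  step 14: S(S(S(add(mul(add(Z, mul(SSZ, SZ)), add(SSSZ, Z)), add(add(Z, Z), add(Z, Z))))))
  step 15: S(S(S(add(mul(mul(SSZ, SZ), add(SSSZ, Z)), add(add(Z, Z), add(Z, Z))))))
  step 16: S(S(S(add(mul(add(SZ, mul(SZ, SZ)), add(SSSZ, Z)), add(add(Z, Z), add(Z, Z))))))
  step 17: S(S(S(add(mul(S(add(Z, mul(SZ, SZ))), add(SSSZ, Z)), add(add(Z, Z), add(Z, Z))))))
  step 18: S(S(S(add(add(add(SSSZ, Z), mul(add(Z, mul(SZ, SZ)), add(SSSZ, Z))), add(add(Z, Z), add(Z, Z))))))
  step 19: S(S(S(add(add(S(add(SSZ, Z)), mul(add(Z, mul(SZ, SZ)), add(SSSZ, Z))), add(add(Z, Z), add(Z, Z))))))
  step 20: S(S(S(add(S(add(add(SSZ, Z), mul(add(Z, mul(SZ, SZ)), add(SSSZ, Z)))), add(add(Z, Z), add(Z, Z))))))
  step 21: S(S(S(S(add(add(add(SSZ, Z), mul(add(Z, mul(SZ, SZ)), add(SSSZ, Z))), add(add(Z, Z), add(Z, Z)))))))
  step 22: S(S(S(S(add(add(S(add(SZ, Z)), mul(add(Z, mul(SZ, SZ)), add(SSSZ, Z))), add(add(Z, Z), add(Z, Z)))))))
  step 23: S(S(S(S(add(S(add(add(SZ, Z), mul(add(Z, mul(SZ, SZ)), add(SSSZ, Z)))), add(add(Z, Z), add(Z, Z)))))))
  step 24: S(S(S(S(S(add(add(add(SZ, Z), mul(add(Z, mul(SZ, SZ)), add(SSSZ, Z))), add(add(Z, Z), add(Z, Z))))))))
  step 25: S(S(S(S(S(add(add(S(add(Z, Z)), mul(add(Z, mul(SZ, SZ)), add(SSSZ, Z))), add(add(Z, Z), add(Z, Z))))))))
  step 26: S(S(S(S(S(add(S(add(add(Z, Z), mul(add(Z, mul(SZ, SZ)), add(SSSZ, Z)))), add(add(Z, Z), add(Z, Z))))))))
  step 27: S(S(S(S(S(S(add(add(add(Z, Z), mul(add(Z, mul(SZ, SZ)), add(SSSZ, Z))), add(add(Z, Z), add(Z, Z)))))))))
  step 28: S(S(S(S(S(S(add(add(Z, mul(add(Z, mul(SZ, SZ)), add(SSSZ, Z))), add(add(Z, Z), add(Z, Z)))))))))
  step 29: S(S(S(S(S(S(add(mul(add(Z, mul(SZ, SZ)), add(SSSZ, Z)), add(add(Z, Z), add(Z, Z)))))))))
  step 30: S(S(S(S(S(S(add(mul(mul(SZ, SZ), add(SSSZ, Z)), add(add(Z, Z), add(Z, Z)))))))))

Answer: NO — after 30 steps the term is S(S(S(S(S(S(add(mul(mul(SZ, SZ), add(SSSZ, Z)), add(add(Z, Z), add(Z, Z))))))))), not yet normal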